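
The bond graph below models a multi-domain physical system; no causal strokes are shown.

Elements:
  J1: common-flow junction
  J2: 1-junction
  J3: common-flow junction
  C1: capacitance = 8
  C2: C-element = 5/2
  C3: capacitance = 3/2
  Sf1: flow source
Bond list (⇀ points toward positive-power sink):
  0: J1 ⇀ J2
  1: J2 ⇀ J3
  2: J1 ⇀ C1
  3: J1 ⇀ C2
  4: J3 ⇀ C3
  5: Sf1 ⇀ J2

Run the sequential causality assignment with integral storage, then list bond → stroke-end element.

bond 0 stroke at J2
bond 1 stroke at J2
bond 2 stroke at J1
bond 3 stroke at J1
bond 4 stroke at J3
bond 5 stroke at Sf1

#5 →Sf1  (Sf1 fixes flow; stroke at Sf1)
#0 →J2  (common-f at J2 fixed by 5)
#1 →J2  (common-f at J2 fixed by 5)
#4 →J3  (J3 flow already set via bond 1)
#2 →J1  (1-jn J1 has f-setter on 0)
#3 →J1  (common-f at J1 fixed by 0)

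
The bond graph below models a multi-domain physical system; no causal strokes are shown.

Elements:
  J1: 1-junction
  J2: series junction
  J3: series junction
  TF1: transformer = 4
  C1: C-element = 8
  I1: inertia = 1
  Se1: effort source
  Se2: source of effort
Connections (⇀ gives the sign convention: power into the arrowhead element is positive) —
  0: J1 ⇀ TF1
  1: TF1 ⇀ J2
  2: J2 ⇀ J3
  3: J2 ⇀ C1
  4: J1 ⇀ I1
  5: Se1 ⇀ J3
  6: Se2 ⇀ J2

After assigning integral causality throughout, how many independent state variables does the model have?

2  (C1, I1 all integral)

b5 →J3  (Se1 fixes effort; stroke away)
b6 →J2  (Se2 fixes effort; stroke away)
b2 →J2  (only one flow-in slot at J3)
b3 →J2  (C1 outputs effort q/C1)
b1 →TF1  (only one flow-in slot at J2)
b0 →J1  (through TF1, causality passes straight; one stroke at TF1)
b4 →I1  (closing 1-jn rule on J1)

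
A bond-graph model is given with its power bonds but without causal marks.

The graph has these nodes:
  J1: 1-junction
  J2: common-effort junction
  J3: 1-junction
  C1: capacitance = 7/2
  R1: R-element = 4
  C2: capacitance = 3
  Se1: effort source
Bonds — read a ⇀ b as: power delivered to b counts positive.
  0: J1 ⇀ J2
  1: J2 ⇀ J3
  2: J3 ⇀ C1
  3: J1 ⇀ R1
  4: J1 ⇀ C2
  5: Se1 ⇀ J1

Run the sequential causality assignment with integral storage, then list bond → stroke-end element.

b0 stroke at J1
b1 stroke at J2
b2 stroke at J3
b3 stroke at R1
b4 stroke at J1
b5 stroke at J1

b5 →J1  (Se1 (Se) sets effort on bond)
b2 →J3  (C1 outputs effort q/C1)
b1 →J2  (only one flow-in slot at J3)
b0 →J1  (common-e at J2 fixed by 1)
b4 →J1  (prefer integral on C2)
b3 →R1  (only one flow-in slot at J1)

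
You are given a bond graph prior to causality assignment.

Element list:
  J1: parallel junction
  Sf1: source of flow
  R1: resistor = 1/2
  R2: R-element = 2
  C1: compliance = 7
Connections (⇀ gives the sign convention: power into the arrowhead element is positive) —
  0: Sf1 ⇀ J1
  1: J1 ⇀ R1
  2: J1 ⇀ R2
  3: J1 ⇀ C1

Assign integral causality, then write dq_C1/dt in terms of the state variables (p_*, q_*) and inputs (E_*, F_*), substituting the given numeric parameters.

dq_C1/dt = F_Sf1 - 5*q_C1/14

β0 |Sf1  (Sf1 fixes flow; stroke at Sf1)
β3 |J1  (C1 outputs effort q/C1)
β1 |R1  (J1: bond 3 brought effort, rest push out)
β2 |R2  (J1: bond 3 brought effort, rest push out)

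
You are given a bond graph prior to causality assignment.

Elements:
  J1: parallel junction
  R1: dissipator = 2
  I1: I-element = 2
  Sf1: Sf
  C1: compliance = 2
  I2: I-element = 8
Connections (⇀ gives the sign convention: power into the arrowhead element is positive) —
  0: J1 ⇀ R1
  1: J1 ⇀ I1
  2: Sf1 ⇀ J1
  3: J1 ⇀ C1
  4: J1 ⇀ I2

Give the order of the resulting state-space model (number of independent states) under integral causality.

3  (C1, I1, I2 all integral)

bond 2 stroke at Sf1  (Sf1 (Sf) sets flow on bond)
bond 1 stroke at I1  (I1 outputs flow p/I1)
bond 3 stroke at J1  (C1 outputs effort q/C1)
bond 0 stroke at R1  (common-e at J1 fixed by 3)
bond 4 stroke at I2  (J1: bond 3 brought effort, rest push out)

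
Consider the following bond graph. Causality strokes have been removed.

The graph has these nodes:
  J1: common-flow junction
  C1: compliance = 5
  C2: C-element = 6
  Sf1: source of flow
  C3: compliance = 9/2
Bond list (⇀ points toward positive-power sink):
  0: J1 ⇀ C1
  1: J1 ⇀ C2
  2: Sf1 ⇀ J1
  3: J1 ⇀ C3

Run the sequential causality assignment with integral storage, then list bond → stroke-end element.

β2 |Sf1  (Sf1: flow source, stroke at near end)
β0 |J1  (J1: bond 2 brought flow, rest push out)
β1 |J1  (1-jn J1 has f-setter on 2)
β3 |J1  (J1 flow already set via bond 2)

bond 0 |J1
bond 1 |J1
bond 2 |Sf1
bond 3 |J1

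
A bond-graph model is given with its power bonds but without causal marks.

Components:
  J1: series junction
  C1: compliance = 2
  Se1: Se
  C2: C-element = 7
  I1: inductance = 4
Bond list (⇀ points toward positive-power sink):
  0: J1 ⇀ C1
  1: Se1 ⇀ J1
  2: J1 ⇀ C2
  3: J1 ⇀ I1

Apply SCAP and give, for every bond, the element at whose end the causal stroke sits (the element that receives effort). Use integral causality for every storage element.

bond 0 |J1
bond 1 |J1
bond 2 |J1
bond 3 |I1

#1 stroke at J1  (Se1: effort source, stroke at far end)
#0 stroke at J1  (C1 outputs effort q/C1)
#2 stroke at J1  (C2 outputs effort q/C2)
#3 stroke at I1  (closing 1-jn rule on J1)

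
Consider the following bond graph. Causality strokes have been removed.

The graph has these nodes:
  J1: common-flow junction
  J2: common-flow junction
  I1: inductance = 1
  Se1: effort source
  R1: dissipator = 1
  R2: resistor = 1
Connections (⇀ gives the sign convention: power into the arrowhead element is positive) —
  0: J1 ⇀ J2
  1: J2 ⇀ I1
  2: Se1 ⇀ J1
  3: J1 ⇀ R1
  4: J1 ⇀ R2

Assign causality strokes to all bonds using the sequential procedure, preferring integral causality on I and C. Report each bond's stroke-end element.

b2 |J1  (Se1: effort source, stroke at far end)
b1 |I1  (prefer integral on I1)
b0 |J2  (J2: bond 1 brought flow, rest push out)
b3 |J1  (J1: bond 0 brought flow, rest push out)
b4 |J1  (J1: bond 0 brought flow, rest push out)

β0 |J2
β1 |I1
β2 |J1
β3 |J1
β4 |J1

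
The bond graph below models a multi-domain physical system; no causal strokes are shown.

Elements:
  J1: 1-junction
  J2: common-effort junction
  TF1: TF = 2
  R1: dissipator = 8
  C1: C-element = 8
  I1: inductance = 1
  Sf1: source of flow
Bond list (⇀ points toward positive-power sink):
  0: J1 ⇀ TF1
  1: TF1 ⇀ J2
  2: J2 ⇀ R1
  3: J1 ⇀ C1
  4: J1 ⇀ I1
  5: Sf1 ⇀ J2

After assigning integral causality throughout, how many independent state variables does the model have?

2  (C1, I1 all integral)

b5 →Sf1  (source Sf1 imposes f)
b3 →J1  (prefer integral on C1)
b4 →I1  (I1 outputs flow p/I1)
b0 →J1  (J1: bond 4 brought flow, rest push out)
b1 →TF1  (TF1 one-in-one-out from 0)
b2 →J2  (J2: last free bond brings effort in)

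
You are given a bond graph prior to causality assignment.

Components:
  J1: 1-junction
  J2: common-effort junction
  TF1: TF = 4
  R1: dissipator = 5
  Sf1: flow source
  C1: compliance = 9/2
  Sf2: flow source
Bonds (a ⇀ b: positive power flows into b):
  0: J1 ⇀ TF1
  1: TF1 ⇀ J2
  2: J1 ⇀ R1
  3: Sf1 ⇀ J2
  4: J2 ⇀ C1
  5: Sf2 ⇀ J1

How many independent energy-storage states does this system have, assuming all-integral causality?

bond 3 stroke→Sf1  (Sf1: flow source, stroke at near end)
bond 5 stroke→Sf2  (Sf2: flow source, stroke at near end)
bond 0 stroke→J1  (J1: bond 5 brought flow, rest push out)
bond 2 stroke→J1  (1-jn J1 has f-setter on 5)
bond 1 stroke→TF1  (TF TF1: opposite of bond 0)
bond 4 stroke→J2  (only one effort-in slot at J2)

1  (C1 all integral)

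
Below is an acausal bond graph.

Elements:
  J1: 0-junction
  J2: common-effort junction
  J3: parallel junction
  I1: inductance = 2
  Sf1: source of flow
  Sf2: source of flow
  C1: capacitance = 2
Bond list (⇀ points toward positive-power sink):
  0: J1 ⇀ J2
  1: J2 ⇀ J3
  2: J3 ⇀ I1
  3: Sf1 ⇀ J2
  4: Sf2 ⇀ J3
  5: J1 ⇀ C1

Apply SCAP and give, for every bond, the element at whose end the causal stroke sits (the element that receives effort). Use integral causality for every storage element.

#3 →Sf1  (Sf1 (Sf) sets flow on bond)
#4 →Sf2  (source Sf2 imposes f)
#2 →I1  (I1: I, integral causality)
#1 →J3  (only one effort-in slot at J3)
#0 →J2  (J2 needs exactly one e-in)
#5 →J1  (only one effort-in slot at J1)

#0 stroke→J2
#1 stroke→J3
#2 stroke→I1
#3 stroke→Sf1
#4 stroke→Sf2
#5 stroke→J1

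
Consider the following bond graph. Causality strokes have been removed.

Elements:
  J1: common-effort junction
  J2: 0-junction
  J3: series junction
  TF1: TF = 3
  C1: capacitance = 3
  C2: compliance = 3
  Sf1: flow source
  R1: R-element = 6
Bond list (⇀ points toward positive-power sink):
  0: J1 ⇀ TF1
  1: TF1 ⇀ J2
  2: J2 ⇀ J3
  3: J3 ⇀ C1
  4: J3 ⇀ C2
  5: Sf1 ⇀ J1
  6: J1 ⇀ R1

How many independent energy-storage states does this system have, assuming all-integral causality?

bond 5 |Sf1  (Sf1: flow source, stroke at near end)
bond 3 |J3  (C1 outputs effort q/C1)
bond 4 |J3  (C2: C, integral causality)
bond 2 |J2  (only one flow-in slot at J3)
bond 1 |TF1  (common-e at J2 fixed by 2)
bond 0 |J1  (TF1: transformer flips bond 1)
bond 6 |R1  (J1 effort already set via bond 0)

2  (C1, C2 all integral)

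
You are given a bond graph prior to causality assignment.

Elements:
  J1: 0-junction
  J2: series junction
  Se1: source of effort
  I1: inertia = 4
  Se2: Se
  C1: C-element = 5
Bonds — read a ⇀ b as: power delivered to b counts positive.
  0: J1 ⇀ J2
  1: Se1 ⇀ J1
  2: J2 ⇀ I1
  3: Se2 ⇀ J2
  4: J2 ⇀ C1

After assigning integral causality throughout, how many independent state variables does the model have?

bond 1 |J1  (Se1 (Se) sets effort on bond)
bond 3 |J2  (Se2: effort source, stroke at far end)
bond 0 |J2  (J1: bond 1 brought effort, rest push out)
bond 2 |I1  (I1 outputs flow p/I1)
bond 4 |J2  (common-f at J2 fixed by 2)

2  (C1, I1 all integral)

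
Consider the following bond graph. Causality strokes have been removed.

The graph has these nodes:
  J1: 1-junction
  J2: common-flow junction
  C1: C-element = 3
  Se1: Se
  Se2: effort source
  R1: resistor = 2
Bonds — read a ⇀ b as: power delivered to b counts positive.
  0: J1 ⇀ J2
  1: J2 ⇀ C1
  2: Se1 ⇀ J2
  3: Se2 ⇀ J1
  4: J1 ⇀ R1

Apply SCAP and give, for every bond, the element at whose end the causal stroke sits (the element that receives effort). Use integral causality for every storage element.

#2 |J2  (Se1 (Se) sets effort on bond)
#3 |J1  (Se2 fixes effort; stroke away)
#1 |J2  (prefer integral on C1)
#0 |J1  (J2: last free bond brings flow in)
#4 |R1  (closing 1-jn rule on J1)

#0 stroke→J1
#1 stroke→J2
#2 stroke→J2
#3 stroke→J1
#4 stroke→R1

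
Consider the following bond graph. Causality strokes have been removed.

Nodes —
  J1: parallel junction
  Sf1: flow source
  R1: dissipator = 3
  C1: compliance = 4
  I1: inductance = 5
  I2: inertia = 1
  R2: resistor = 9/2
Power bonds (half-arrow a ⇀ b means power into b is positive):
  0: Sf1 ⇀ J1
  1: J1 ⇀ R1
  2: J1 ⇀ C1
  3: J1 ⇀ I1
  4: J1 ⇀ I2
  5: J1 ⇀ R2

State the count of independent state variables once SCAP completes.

3  (C1, I1, I2 all integral)

#0 →Sf1  (Sf1: flow source, stroke at near end)
#2 →J1  (C1 integral (e out))
#1 →R1  (common-e at J1 fixed by 2)
#3 →I1  (J1: bond 2 brought effort, rest push out)
#4 →I2  (J1: bond 2 brought effort, rest push out)
#5 →R2  (0-jn J1 has e-setter on 2)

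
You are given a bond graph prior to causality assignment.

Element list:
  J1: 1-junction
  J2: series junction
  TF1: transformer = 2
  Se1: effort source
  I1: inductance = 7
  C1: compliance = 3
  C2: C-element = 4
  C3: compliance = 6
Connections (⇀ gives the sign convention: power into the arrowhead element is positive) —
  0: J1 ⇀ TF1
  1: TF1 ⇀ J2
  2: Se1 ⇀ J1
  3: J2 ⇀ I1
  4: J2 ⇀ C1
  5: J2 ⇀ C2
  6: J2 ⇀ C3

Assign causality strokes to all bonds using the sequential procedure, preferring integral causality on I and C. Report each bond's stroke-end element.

#2 →J1  (Se1 (Se) sets effort on bond)
#0 →TF1  (closing 1-jn rule on J1)
#1 →J2  (through TF1, causality passes straight; one stroke at TF1)
#3 →I1  (prefer integral on I1)
#4 →J2  (1-jn J2 has f-setter on 3)
#5 →J2  (J2: bond 3 brought flow, rest push out)
#6 →J2  (J2 flow already set via bond 3)

b0 →TF1
b1 →J2
b2 →J1
b3 →I1
b4 →J2
b5 →J2
b6 →J2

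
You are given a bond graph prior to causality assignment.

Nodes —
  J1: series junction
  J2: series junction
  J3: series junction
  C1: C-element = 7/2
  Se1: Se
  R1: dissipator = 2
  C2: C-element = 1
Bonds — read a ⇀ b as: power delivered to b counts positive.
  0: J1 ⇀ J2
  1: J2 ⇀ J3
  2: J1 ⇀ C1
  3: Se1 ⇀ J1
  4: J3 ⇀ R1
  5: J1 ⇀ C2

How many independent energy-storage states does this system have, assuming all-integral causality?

β3 stroke→J1  (source Se1 imposes e)
β2 stroke→J1  (C1 integral (e out))
β5 stroke→J1  (prefer integral on C2)
β0 stroke→J2  (only one flow-in slot at J1)
β1 stroke→J3  (J2 needs exactly one f-in)
β4 stroke→R1  (J3 needs exactly one f-in)

2  (C1, C2 all integral)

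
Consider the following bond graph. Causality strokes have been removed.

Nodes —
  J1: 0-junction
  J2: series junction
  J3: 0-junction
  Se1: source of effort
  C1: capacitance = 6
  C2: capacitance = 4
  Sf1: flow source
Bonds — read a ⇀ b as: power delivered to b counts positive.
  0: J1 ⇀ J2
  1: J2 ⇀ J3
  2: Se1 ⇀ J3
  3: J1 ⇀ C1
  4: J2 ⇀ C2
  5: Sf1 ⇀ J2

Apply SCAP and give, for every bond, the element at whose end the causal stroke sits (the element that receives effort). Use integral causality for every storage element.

b2 stroke→J3  (Se1: effort source, stroke at far end)
b5 stroke→Sf1  (Sf1 (Sf) sets flow on bond)
b0 stroke→J2  (J2: bond 5 brought flow, rest push out)
b1 stroke→J2  (common-f at J2 fixed by 5)
b4 stroke→J2  (common-f at J2 fixed by 5)
b3 stroke→J1  (closing 0-jn rule on J1)

bond 0 stroke at J2
bond 1 stroke at J2
bond 2 stroke at J3
bond 3 stroke at J1
bond 4 stroke at J2
bond 5 stroke at Sf1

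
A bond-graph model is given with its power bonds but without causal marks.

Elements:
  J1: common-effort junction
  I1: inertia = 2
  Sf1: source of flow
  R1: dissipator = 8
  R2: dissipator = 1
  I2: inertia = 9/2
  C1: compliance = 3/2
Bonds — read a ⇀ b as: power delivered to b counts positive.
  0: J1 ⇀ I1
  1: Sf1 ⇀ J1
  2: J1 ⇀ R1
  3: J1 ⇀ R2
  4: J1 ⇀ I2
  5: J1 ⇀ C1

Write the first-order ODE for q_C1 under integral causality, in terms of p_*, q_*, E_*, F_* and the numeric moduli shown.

dq_C1/dt = F_Sf1 - p_I1/2 - 2*p_I2/9 - 3*q_C1/4

b1 stroke at Sf1  (Sf1 (Sf) sets flow on bond)
b0 stroke at I1  (I1: I, integral causality)
b4 stroke at I2  (I2: I, integral causality)
b5 stroke at J1  (C1 integral (e out))
b2 stroke at R1  (J1: bond 5 brought effort, rest push out)
b3 stroke at R2  (0-jn J1 has e-setter on 5)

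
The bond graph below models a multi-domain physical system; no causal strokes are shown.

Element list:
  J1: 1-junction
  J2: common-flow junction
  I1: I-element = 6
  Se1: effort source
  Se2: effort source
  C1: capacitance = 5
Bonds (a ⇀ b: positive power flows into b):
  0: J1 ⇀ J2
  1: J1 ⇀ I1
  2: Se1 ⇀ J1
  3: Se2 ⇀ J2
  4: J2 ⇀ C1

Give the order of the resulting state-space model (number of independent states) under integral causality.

#2 |J1  (Se1 (Se) sets effort on bond)
#3 |J2  (Se2: effort source, stroke at far end)
#1 |I1  (I1: I, integral causality)
#0 |J1  (common-f at J1 fixed by 1)
#4 |J2  (common-f at J2 fixed by 0)

2  (C1, I1 all integral)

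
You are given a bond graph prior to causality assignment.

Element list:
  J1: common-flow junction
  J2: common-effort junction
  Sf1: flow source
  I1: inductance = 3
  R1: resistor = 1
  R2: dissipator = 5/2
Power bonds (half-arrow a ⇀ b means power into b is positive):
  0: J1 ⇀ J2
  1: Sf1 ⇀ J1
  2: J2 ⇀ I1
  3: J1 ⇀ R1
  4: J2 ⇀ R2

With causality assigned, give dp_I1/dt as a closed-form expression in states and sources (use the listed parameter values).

dp_I1/dt = 5*F_Sf1/2 - 5*p_I1/6

bond 1 →Sf1  (Sf1 fixes flow; stroke at Sf1)
bond 0 →J1  (J1 flow already set via bond 1)
bond 3 →J1  (1-jn J1 has f-setter on 1)
bond 2 →I1  (prefer integral on I1)
bond 4 →J2  (J2 needs exactly one e-in)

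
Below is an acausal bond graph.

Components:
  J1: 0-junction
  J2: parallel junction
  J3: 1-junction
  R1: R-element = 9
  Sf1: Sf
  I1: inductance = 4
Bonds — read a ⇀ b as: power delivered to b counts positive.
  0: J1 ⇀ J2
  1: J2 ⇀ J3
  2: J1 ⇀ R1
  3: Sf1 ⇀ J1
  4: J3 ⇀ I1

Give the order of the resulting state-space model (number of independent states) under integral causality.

b3 stroke at Sf1  (Sf1: flow source, stroke at near end)
b4 stroke at I1  (I1 integral (f out))
b1 stroke at J3  (common-f at J3 fixed by 4)
b0 stroke at J2  (only one effort-in slot at J2)
b2 stroke at J1  (closing 0-jn rule on J1)

1  (I1 all integral)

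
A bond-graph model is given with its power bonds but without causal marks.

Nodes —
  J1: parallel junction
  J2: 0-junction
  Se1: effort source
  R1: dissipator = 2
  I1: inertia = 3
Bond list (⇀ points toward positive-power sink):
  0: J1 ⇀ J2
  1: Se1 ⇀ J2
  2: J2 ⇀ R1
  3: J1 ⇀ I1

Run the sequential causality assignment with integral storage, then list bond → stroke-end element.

β0 stroke at J1
β1 stroke at J2
β2 stroke at R1
β3 stroke at I1

β1 →J2  (Se1 fixes effort; stroke away)
β0 →J1  (common-e at J2 fixed by 1)
β2 →R1  (common-e at J2 fixed by 1)
β3 →I1  (J1: bond 0 brought effort, rest push out)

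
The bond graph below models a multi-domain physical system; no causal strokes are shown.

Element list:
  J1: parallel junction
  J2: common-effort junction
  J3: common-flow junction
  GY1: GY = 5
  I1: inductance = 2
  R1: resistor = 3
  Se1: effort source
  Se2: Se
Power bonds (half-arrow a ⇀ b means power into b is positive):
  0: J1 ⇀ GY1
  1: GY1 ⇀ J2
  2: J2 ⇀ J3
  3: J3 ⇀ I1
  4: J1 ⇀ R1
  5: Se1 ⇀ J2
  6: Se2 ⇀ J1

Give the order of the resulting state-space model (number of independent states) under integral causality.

1  (I1 all integral)

#5 |J2  (Se1: effort source, stroke at far end)
#6 |J1  (Se2 fixes effort; stroke away)
#0 |GY1  (0-jn J1 has e-setter on 6)
#4 |R1  (common-e at J1 fixed by 6)
#1 |GY1  (J2 effort already set via bond 5)
#2 |J3  (0-jn J2 has e-setter on 5)
#3 |I1  (J3 needs exactly one f-in)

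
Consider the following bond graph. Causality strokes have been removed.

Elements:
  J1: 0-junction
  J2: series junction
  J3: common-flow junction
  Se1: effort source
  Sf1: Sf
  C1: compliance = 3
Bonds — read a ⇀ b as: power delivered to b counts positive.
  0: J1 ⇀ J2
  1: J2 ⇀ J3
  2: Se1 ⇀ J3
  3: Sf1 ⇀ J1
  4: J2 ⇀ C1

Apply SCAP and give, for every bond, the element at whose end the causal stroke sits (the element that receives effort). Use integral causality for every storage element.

β0 stroke at J1
β1 stroke at J2
β2 stroke at J3
β3 stroke at Sf1
β4 stroke at J2

b2 stroke→J3  (Se1 (Se) sets effort on bond)
b3 stroke→Sf1  (Sf1 fixes flow; stroke at Sf1)
b0 stroke→J1  (closing 0-jn rule on J1)
b1 stroke→J2  (common-f at J2 fixed by 0)
b4 stroke→J2  (common-f at J2 fixed by 0)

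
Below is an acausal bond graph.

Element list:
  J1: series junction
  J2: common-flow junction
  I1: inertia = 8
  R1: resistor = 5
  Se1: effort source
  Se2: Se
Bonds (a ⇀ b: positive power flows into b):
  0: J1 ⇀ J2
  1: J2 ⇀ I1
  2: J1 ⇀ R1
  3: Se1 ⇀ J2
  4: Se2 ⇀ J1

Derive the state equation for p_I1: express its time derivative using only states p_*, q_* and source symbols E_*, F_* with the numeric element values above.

dp_I1/dt = E_Se1 + E_Se2 - 5*p_I1/8

bond 3 |J2  (Se1 (Se) sets effort on bond)
bond 4 |J1  (Se2: effort source, stroke at far end)
bond 1 |I1  (I1: I, integral causality)
bond 0 |J2  (1-jn J2 has f-setter on 1)
bond 2 |J1  (1-jn J1 has f-setter on 0)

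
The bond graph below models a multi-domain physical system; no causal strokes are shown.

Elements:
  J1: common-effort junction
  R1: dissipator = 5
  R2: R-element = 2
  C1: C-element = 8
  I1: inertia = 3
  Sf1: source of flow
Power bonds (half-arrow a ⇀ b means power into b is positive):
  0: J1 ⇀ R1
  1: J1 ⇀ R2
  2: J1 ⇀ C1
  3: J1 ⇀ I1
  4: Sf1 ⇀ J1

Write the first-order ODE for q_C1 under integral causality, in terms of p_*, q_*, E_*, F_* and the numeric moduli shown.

bond 4 stroke at Sf1  (Sf1: flow source, stroke at near end)
bond 2 stroke at J1  (C1: C, integral causality)
bond 0 stroke at R1  (common-e at J1 fixed by 2)
bond 1 stroke at R2  (J1 effort already set via bond 2)
bond 3 stroke at I1  (0-jn J1 has e-setter on 2)

dq_C1/dt = F_Sf1 - p_I1/3 - 7*q_C1/80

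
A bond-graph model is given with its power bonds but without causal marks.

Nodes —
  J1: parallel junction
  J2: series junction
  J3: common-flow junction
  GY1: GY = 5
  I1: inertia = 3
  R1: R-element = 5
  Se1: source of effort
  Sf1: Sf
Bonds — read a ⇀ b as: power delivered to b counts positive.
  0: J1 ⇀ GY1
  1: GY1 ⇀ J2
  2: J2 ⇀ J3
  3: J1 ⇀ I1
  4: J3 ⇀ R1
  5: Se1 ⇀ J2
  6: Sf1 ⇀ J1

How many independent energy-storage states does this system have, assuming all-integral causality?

β5 stroke at J2  (Se1 (Se) sets effort on bond)
β6 stroke at Sf1  (source Sf1 imposes f)
β3 stroke at I1  (prefer integral on I1)
β0 stroke at J1  (only one effort-in slot at J1)
β1 stroke at J2  (GY1 both-in/both-out from 0)
β2 stroke at J3  (J2: last free bond brings flow in)
β4 stroke at R1  (closing 1-jn rule on J3)

1  (I1 all integral)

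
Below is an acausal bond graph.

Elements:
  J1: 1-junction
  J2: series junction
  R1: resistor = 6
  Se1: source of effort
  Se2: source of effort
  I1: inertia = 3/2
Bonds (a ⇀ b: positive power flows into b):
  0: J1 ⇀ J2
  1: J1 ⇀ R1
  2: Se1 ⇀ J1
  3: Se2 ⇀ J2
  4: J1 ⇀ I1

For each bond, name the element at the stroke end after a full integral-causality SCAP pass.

b2 stroke→J1  (Se1 fixes effort; stroke away)
b3 stroke→J2  (source Se2 imposes e)
b0 stroke→J1  (J2 needs exactly one f-in)
b4 stroke→I1  (I1: I, integral causality)
b1 stroke→J1  (J1 flow already set via bond 4)

#0 |J1
#1 |J1
#2 |J1
#3 |J2
#4 |I1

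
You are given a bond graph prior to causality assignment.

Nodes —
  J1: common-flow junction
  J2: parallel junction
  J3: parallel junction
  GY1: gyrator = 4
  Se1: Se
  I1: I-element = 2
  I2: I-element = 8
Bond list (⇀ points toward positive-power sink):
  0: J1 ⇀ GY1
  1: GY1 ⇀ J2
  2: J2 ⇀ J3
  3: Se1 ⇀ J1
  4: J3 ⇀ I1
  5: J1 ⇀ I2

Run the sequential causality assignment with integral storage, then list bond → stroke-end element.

β0 |J1
β1 |J2
β2 |J3
β3 |J1
β4 |I1
β5 |I2

b3 |J1  (source Se1 imposes e)
b4 |I1  (I1 integral (f out))
b2 |J3  (J3: last free bond brings effort in)
b1 |J2  (closing 0-jn rule on J2)
b0 |J1  (GY1 both-in/both-out from 1)
b5 |I2  (closing 1-jn rule on J1)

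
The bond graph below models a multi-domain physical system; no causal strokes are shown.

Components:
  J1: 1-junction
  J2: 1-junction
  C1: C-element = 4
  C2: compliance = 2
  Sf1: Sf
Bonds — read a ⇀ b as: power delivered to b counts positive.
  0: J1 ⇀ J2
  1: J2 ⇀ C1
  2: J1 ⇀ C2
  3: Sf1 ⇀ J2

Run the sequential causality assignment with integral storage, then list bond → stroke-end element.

#3 stroke→Sf1  (source Sf1 imposes f)
#0 stroke→J2  (J2 flow already set via bond 3)
#1 stroke→J2  (J2: bond 3 brought flow, rest push out)
#2 stroke→J1  (common-f at J1 fixed by 0)

#0 →J2
#1 →J2
#2 →J1
#3 →Sf1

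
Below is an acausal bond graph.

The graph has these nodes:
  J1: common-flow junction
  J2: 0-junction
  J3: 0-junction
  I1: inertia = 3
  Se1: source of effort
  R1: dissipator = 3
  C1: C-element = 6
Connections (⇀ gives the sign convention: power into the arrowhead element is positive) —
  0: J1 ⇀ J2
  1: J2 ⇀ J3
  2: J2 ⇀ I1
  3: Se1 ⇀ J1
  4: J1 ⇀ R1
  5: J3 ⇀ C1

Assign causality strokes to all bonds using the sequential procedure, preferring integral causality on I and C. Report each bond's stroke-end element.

β0 |J1
β1 |J2
β2 |I1
β3 |J1
β4 |R1
β5 |J3

bond 3 →J1  (Se1: effort source, stroke at far end)
bond 2 →I1  (I1: I, integral causality)
bond 5 →J3  (C1 outputs effort q/C1)
bond 1 →J2  (J3: bond 5 brought effort, rest push out)
bond 0 →J1  (J2 effort already set via bond 1)
bond 4 →R1  (J1 needs exactly one f-in)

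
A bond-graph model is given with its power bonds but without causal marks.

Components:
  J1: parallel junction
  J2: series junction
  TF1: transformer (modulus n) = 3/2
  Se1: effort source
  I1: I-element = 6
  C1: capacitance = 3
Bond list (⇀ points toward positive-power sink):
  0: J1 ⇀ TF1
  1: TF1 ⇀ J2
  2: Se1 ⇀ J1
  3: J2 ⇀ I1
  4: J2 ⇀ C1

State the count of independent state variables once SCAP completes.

b2 |J1  (source Se1 imposes e)
b0 |TF1  (0-jn J1 has e-setter on 2)
b1 |J2  (through TF1, causality passes straight; one stroke at TF1)
b3 |I1  (prefer integral on I1)
b4 |J2  (1-jn J2 has f-setter on 3)

2  (C1, I1 all integral)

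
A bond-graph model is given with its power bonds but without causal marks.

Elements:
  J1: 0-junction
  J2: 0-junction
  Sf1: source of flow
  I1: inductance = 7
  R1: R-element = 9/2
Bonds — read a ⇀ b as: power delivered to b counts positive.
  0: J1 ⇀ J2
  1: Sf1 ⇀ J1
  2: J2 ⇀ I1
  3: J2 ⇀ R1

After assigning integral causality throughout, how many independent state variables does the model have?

1  (I1 all integral)

b1 |Sf1  (source Sf1 imposes f)
b0 |J1  (J1 needs exactly one e-in)
b2 |I1  (I1 outputs flow p/I1)
b3 |J2  (only one effort-in slot at J2)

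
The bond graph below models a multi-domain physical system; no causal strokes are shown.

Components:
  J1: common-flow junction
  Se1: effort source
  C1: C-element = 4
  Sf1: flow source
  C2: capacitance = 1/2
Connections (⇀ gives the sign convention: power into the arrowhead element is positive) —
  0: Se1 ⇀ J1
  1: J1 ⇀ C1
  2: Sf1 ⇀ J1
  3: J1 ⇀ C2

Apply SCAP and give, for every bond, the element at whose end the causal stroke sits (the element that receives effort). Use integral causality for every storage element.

#0 |J1
#1 |J1
#2 |Sf1
#3 |J1

b0 |J1  (Se1 (Se) sets effort on bond)
b2 |Sf1  (Sf1 fixes flow; stroke at Sf1)
b1 |J1  (J1: bond 2 brought flow, rest push out)
b3 |J1  (1-jn J1 has f-setter on 2)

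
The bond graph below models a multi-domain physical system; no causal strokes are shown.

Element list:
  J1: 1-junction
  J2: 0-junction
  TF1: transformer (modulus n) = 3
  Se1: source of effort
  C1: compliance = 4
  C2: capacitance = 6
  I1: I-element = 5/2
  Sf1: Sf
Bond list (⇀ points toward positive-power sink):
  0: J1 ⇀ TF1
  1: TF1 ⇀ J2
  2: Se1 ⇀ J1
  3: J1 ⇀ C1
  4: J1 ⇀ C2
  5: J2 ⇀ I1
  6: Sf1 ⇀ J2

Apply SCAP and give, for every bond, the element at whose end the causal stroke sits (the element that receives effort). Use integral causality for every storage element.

bond 2 stroke→J1  (Se1 (Se) sets effort on bond)
bond 6 stroke→Sf1  (source Sf1 imposes f)
bond 3 stroke→J1  (prefer integral on C1)
bond 4 stroke→J1  (C2 integral (e out))
bond 0 stroke→TF1  (J1: last free bond brings flow in)
bond 1 stroke→J2  (TF1: transformer flips bond 0)
bond 5 stroke→I1  (0-jn J2 has e-setter on 1)

β0 stroke at TF1
β1 stroke at J2
β2 stroke at J1
β3 stroke at J1
β4 stroke at J1
β5 stroke at I1
β6 stroke at Sf1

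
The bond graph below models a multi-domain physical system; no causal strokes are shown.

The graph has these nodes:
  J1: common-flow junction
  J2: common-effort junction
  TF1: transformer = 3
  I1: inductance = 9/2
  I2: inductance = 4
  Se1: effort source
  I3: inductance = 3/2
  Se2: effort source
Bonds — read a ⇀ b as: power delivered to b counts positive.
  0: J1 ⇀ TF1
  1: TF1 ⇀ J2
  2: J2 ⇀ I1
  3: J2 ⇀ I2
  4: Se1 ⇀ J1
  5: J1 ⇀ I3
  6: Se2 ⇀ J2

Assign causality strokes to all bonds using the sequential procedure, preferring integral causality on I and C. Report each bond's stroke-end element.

bond 4 stroke at J1  (source Se1 imposes e)
bond 6 stroke at J2  (Se2: effort source, stroke at far end)
bond 1 stroke at TF1  (J2 effort already set via bond 6)
bond 2 stroke at I1  (J2 effort already set via bond 6)
bond 3 stroke at I2  (common-e at J2 fixed by 6)
bond 0 stroke at J1  (TF1 one-in-one-out from 1)
bond 5 stroke at I3  (J1 needs exactly one f-in)

#0 stroke→J1
#1 stroke→TF1
#2 stroke→I1
#3 stroke→I2
#4 stroke→J1
#5 stroke→I3
#6 stroke→J2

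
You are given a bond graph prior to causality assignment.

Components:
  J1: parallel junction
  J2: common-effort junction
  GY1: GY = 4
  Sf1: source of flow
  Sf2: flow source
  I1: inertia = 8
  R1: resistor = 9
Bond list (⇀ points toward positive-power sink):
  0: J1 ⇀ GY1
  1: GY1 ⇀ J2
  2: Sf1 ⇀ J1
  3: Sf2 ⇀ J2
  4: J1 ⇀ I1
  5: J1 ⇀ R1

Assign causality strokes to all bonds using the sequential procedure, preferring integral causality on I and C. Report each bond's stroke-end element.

#0 |J1
#1 |J2
#2 |Sf1
#3 |Sf2
#4 |I1
#5 |R1

bond 2 |Sf1  (Sf1 (Sf) sets flow on bond)
bond 3 |Sf2  (Sf2 fixes flow; stroke at Sf2)
bond 1 |J2  (closing 0-jn rule on J2)
bond 0 |J1  (GY1 both-in/both-out from 1)
bond 4 |I1  (common-e at J1 fixed by 0)
bond 5 |R1  (J1: bond 0 brought effort, rest push out)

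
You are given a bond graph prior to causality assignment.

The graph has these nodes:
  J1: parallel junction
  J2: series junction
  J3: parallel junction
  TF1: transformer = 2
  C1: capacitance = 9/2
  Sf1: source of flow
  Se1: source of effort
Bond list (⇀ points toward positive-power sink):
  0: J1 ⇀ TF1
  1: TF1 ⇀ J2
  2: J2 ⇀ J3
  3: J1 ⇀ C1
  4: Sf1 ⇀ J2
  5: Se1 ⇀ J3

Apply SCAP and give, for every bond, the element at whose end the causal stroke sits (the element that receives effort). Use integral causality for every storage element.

bond 4 stroke at Sf1  (source Sf1 imposes f)
bond 5 stroke at J3  (Se1 (Se) sets effort on bond)
bond 1 stroke at J2  (J2 flow already set via bond 4)
bond 2 stroke at J2  (J2: bond 4 brought flow, rest push out)
bond 0 stroke at TF1  (TF TF1: opposite of bond 1)
bond 3 stroke at J1  (closing 0-jn rule on J1)

β0 |TF1
β1 |J2
β2 |J2
β3 |J1
β4 |Sf1
β5 |J3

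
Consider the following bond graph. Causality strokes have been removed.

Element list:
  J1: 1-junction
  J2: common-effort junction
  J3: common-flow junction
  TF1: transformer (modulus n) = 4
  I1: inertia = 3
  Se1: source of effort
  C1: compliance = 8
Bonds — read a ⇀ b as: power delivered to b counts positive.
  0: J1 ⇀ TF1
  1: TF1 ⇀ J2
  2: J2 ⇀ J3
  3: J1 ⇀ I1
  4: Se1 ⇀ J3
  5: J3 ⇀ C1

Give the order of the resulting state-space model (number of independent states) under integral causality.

#4 |J3  (Se1 (Se) sets effort on bond)
#3 |I1  (I1 outputs flow p/I1)
#0 |J1  (1-jn J1 has f-setter on 3)
#1 |TF1  (TF TF1: opposite of bond 0)
#2 |J2  (only one effort-in slot at J2)
#5 |J3  (1-jn J3 has f-setter on 2)

2  (C1, I1 all integral)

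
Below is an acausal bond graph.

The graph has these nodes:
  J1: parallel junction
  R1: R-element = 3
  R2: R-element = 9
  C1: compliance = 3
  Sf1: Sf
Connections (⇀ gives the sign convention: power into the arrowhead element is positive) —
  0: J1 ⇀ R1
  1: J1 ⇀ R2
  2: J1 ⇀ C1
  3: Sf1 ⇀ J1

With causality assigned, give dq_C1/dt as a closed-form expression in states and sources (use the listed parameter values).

β3 stroke at Sf1  (Sf1 (Sf) sets flow on bond)
β2 stroke at J1  (prefer integral on C1)
β0 stroke at R1  (0-jn J1 has e-setter on 2)
β1 stroke at R2  (J1 effort already set via bond 2)

dq_C1/dt = F_Sf1 - 4*q_C1/27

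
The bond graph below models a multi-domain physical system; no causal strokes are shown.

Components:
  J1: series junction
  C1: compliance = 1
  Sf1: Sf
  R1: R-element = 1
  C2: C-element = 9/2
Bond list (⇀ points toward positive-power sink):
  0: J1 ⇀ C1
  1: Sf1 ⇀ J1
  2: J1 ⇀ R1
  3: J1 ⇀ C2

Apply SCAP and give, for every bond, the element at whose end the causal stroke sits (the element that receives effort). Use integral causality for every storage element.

bond 1 stroke at Sf1  (Sf1: flow source, stroke at near end)
bond 0 stroke at J1  (J1: bond 1 brought flow, rest push out)
bond 2 stroke at J1  (J1 flow already set via bond 1)
bond 3 stroke at J1  (common-f at J1 fixed by 1)

bond 0 stroke→J1
bond 1 stroke→Sf1
bond 2 stroke→J1
bond 3 stroke→J1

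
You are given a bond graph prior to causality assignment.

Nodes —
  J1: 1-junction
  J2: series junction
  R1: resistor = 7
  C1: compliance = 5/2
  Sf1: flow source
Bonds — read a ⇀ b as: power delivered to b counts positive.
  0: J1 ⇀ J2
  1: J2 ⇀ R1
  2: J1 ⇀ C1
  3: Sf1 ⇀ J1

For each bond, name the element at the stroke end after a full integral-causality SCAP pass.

#0 |J1
#1 |J2
#2 |J1
#3 |Sf1

b3 stroke at Sf1  (source Sf1 imposes f)
b0 stroke at J1  (J1 flow already set via bond 3)
b2 stroke at J1  (J1: bond 3 brought flow, rest push out)
b1 stroke at J2  (1-jn J2 has f-setter on 0)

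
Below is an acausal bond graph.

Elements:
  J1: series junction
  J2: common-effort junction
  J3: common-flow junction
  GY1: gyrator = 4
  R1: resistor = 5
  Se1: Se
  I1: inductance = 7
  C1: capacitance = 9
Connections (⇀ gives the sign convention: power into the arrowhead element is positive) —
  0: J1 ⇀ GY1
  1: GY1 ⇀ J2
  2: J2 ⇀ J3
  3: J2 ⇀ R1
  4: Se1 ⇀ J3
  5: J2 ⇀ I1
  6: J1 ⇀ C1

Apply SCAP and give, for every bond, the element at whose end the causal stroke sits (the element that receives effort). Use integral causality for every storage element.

β4 |J3  (Se1: effort source, stroke at far end)
β2 |J2  (J3 needs exactly one f-in)
β1 |GY1  (common-e at J2 fixed by 2)
β3 |R1  (J2: bond 2 brought effort, rest push out)
β5 |I1  (J2 effort already set via bond 2)
β0 |GY1  (GY GY1: same side as bond 1)
β6 |J1  (1-jn J1 has f-setter on 0)

b0 →GY1
b1 →GY1
b2 →J2
b3 →R1
b4 →J3
b5 →I1
b6 →J1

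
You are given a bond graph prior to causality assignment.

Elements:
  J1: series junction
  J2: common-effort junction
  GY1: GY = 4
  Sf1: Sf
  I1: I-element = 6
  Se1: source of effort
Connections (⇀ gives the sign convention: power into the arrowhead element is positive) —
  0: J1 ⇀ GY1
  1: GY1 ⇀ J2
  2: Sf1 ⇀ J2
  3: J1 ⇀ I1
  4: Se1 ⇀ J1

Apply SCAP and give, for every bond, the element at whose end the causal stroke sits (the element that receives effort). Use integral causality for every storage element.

#2 stroke at Sf1  (Sf1 (Sf) sets flow on bond)
#4 stroke at J1  (Se1 (Se) sets effort on bond)
#1 stroke at J2  (only one effort-in slot at J2)
#0 stroke at J1  (through GY1, causality inverts; strokes same side of GY1)
#3 stroke at I1  (J1: last free bond brings flow in)

β0 |J1
β1 |J2
β2 |Sf1
β3 |I1
β4 |J1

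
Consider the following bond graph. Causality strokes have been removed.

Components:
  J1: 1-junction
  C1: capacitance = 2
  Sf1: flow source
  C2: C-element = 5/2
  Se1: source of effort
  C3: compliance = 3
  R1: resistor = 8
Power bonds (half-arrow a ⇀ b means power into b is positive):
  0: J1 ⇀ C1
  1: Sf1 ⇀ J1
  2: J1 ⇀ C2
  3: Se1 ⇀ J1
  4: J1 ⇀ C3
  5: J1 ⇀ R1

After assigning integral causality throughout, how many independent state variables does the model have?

β1 stroke→Sf1  (source Sf1 imposes f)
β3 stroke→J1  (Se1 (Se) sets effort on bond)
β0 stroke→J1  (J1 flow already set via bond 1)
β2 stroke→J1  (1-jn J1 has f-setter on 1)
β4 stroke→J1  (common-f at J1 fixed by 1)
β5 stroke→J1  (J1 flow already set via bond 1)

3  (C1, C2, C3 all integral)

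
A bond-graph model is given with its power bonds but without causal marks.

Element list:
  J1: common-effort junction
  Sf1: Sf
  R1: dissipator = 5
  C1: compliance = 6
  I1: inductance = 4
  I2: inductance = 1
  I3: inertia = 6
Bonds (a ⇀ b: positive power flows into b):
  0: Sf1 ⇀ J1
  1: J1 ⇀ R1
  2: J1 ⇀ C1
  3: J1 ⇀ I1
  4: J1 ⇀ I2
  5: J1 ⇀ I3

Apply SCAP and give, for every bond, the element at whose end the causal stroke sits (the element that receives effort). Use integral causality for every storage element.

bond 0 →Sf1
bond 1 →R1
bond 2 →J1
bond 3 →I1
bond 4 →I2
bond 5 →I3

bond 0 |Sf1  (Sf1: flow source, stroke at near end)
bond 2 |J1  (prefer integral on C1)
bond 1 |R1  (J1 effort already set via bond 2)
bond 3 |I1  (J1 effort already set via bond 2)
bond 4 |I2  (J1: bond 2 brought effort, rest push out)
bond 5 |I3  (J1: bond 2 brought effort, rest push out)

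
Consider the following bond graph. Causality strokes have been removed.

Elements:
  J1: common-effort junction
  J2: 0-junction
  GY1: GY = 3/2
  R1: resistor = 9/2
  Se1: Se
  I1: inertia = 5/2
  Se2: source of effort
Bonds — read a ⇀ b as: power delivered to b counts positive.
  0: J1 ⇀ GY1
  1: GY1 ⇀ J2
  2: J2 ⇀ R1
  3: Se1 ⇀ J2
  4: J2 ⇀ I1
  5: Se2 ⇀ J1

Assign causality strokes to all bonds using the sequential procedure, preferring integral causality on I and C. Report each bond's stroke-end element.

#0 stroke at GY1
#1 stroke at GY1
#2 stroke at R1
#3 stroke at J2
#4 stroke at I1
#5 stroke at J1

b3 →J2  (Se1: effort source, stroke at far end)
b5 →J1  (source Se2 imposes e)
b0 →GY1  (0-jn J1 has e-setter on 5)
b1 →GY1  (J2 effort already set via bond 3)
b2 →R1  (J2: bond 3 brought effort, rest push out)
b4 →I1  (J2 effort already set via bond 3)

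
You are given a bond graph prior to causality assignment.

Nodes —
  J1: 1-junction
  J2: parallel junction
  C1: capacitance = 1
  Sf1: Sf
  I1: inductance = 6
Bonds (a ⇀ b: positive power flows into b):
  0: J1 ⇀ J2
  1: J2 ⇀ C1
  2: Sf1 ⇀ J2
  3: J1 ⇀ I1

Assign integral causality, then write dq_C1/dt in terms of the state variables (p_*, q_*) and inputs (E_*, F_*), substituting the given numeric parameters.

dq_C1/dt = F_Sf1 + p_I1/6

b2 |Sf1  (source Sf1 imposes f)
b1 |J2  (prefer integral on C1)
b0 |J1  (J2: bond 1 brought effort, rest push out)
b3 |I1  (J1: last free bond brings flow in)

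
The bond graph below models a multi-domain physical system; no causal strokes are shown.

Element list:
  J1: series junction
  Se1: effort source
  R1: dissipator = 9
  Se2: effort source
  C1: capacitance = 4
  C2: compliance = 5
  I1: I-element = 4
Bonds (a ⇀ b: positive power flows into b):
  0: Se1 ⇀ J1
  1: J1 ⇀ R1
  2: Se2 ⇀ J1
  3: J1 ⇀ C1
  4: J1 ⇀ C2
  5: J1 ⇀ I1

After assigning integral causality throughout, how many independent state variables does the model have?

bond 0 →J1  (Se1 (Se) sets effort on bond)
bond 2 →J1  (Se2: effort source, stroke at far end)
bond 3 →J1  (prefer integral on C1)
bond 4 →J1  (prefer integral on C2)
bond 5 →I1  (I1 outputs flow p/I1)
bond 1 →J1  (common-f at J1 fixed by 5)

3  (C1, C2, I1 all integral)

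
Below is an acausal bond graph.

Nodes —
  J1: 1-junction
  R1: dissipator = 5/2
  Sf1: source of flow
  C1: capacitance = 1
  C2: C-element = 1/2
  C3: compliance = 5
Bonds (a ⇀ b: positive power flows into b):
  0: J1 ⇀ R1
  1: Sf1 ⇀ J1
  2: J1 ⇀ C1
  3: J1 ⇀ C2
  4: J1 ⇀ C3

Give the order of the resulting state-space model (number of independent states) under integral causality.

3  (C1, C2, C3 all integral)

b1 →Sf1  (source Sf1 imposes f)
b0 →J1  (J1 flow already set via bond 1)
b2 →J1  (1-jn J1 has f-setter on 1)
b3 →J1  (J1 flow already set via bond 1)
b4 →J1  (J1: bond 1 brought flow, rest push out)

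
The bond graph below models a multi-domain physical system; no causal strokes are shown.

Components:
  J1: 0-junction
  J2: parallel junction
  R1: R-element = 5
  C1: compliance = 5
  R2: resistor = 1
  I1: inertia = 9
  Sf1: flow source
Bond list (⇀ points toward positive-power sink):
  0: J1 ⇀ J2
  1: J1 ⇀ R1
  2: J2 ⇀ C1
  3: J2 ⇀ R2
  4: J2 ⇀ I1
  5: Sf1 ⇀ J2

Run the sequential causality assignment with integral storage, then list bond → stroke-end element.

b0 |J1
b1 |R1
b2 |J2
b3 |R2
b4 |I1
b5 |Sf1

#5 →Sf1  (source Sf1 imposes f)
#2 →J2  (prefer integral on C1)
#0 →J1  (J2: bond 2 brought effort, rest push out)
#3 →R2  (J2: bond 2 brought effort, rest push out)
#4 →I1  (0-jn J2 has e-setter on 2)
#1 →R1  (J1 effort already set via bond 0)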